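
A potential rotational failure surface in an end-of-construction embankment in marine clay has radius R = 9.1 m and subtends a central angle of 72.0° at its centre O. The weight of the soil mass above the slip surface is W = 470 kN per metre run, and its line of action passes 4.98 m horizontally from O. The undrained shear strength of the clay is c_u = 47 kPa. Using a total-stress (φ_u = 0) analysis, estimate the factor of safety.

Taking moments about the centre O, the resisting moment is provided by the undrained shear strength acting along the arc:
Arc length L_a = R·θ = 9.1·(72.0°·π/180) = 9.1·1.2566 = 11.44 m
M_R = c_u·L_a·R = 47·11.44·9.1 = 4890.9 kN·m/m
M_D = W·d = 470·4.98 = 2340.6 kN·m/m
FS = M_R / M_D = 4890.9 / 2340.6 = 2.090

FS = 2.09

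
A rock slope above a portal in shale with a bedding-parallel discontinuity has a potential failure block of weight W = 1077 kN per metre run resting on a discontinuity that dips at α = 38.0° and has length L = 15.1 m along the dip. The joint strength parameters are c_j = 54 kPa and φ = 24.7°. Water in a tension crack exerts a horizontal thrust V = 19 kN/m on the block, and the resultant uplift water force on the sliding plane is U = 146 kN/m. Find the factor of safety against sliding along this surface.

FS = 1.67

Resolving the block weight along and normal to the plane and applying the Mohr–Coulomb strength on the joint:
N' = W cosα − U − V sinα = 1077·cos38.0° − 146 − 19·sin38.0° = 691.0 kN/m
Driving force T = W sinα + V cosα = 1077·sin38.0° + 19·cos38.0° = 678.0 kN/m
Resisting force R = c_j·L + N'·tanφ = 54·15.1 + 691.0·tan24.7° = 815.4 + 317.8 = 1133.2 kN/m
FS = R / T = 1133.2 / 678.0 = 1.671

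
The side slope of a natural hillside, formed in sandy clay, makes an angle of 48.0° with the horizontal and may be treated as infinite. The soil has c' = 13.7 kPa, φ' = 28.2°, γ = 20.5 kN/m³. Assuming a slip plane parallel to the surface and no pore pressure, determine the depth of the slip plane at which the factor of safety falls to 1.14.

z = 2.04 m

Setting FS = 1.14 in FS = [c' + γz cos²β tanφ'] / [γz sinβ cosβ] and solving for z:
z = c' / [γ cosβ (FS·sinβ − cosβ·tanφ')]
  = 13.7 / [20.5·cos48.0°·(1.14·sin48.0° − cos48.0°·tan28.2°)]
  = 13.7 / [20.5·0.6691·(1.14·0.7431 − 0.6691·0.5362)]
  = 13.7 / 6.6995 = 2.045 m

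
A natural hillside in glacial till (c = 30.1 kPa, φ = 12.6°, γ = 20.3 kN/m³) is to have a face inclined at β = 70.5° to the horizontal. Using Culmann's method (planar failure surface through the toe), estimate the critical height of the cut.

Culmann's analysis gives the critical failure plane at α_cr = (β + φ)/2 = (70.5 + 12.6)/2 = 41.5°, and the critical height
H_c = (4c/γ) · sinβ cosφ / [1 − cos(β − φ)]
    = (4·30.1/20.3) · sin70.5°·cos12.6° / [1 − cos(57.9°)]
    = 5.931 · 0.9426·0.9759 / [1 − 0.5314]
    = 5.931 · 0.9199 / 0.4686
    = 11.64 m

H_c = 11.64 m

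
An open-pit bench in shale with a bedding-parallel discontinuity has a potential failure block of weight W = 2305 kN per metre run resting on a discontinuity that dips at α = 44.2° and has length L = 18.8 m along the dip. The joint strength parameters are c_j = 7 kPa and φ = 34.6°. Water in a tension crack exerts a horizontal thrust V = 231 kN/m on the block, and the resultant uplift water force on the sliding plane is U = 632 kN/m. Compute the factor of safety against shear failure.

FS = 0.41

Resolving the block weight along and normal to the plane and applying the Mohr–Coulomb strength on the joint:
N' = W cosα − U − V sinα = 2305·cos44.2° − 632 − 231·sin44.2° = 859.4 kN/m
Driving force T = W sinα + V cosα = 2305·sin44.2° + 231·cos44.2° = 1772.6 kN/m
Resisting force R = c_j·L + N'·tanφ = 7·18.8 + 859.4·tan34.6° = 131.6 + 592.9 = 724.5 kN/m
FS = R / T = 724.5 / 1772.6 = 0.409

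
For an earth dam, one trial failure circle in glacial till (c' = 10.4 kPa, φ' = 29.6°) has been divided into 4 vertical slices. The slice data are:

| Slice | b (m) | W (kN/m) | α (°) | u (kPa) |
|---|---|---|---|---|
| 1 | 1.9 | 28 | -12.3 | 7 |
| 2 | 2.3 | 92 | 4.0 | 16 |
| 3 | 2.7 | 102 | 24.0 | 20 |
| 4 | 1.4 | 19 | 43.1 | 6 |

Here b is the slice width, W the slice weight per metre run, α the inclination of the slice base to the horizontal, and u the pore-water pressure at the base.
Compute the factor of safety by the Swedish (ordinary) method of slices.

Ordinary method of slices: FS = Σ[c'·Δl_i + (W_i cosα_i − u_i·Δl_i)·tanφ'] / Σ W_i sinα_i, with Δl_i = b_i / cosα_i.
Slice 1: Δl = 1.9/cos(-12.3°) = 1.945 m; N'_1 = 28·cos(-12.3°) − 7·1.945 = 13.7; c'Δl = 20.22; W sinα = -6.0
Slice 2: Δl = 2.3/cos4.0° = 2.306 m; N'_2 = 92·cos4.0° − 16·2.306 = 54.9; c'Δl = 23.98; W sinα = 6.4
Slice 3: Δl = 2.7/cos24.0° = 2.956 m; N'_3 = 102·cos24.0° − 20·2.956 = 34.1; c'Δl = 30.74; W sinα = 41.5
Slice 4: Δl = 1.4/cos43.1° = 1.917 m; N'_4 = 19·cos43.1° − 6·1.917 = 2.4; c'Δl = 19.94; W sinα = 13.0
Σc'Δl = 94.9 kN/m; ΣN' = 105.1 kN/m; ΣW sinα = 54.9 kN/m
Resisting = 94.9 + 105.1·tan29.6° = 94.9 + 59.7 = 154.6 kN/m
FS = 154.6 / 54.9 = 2.814

FS = 2.81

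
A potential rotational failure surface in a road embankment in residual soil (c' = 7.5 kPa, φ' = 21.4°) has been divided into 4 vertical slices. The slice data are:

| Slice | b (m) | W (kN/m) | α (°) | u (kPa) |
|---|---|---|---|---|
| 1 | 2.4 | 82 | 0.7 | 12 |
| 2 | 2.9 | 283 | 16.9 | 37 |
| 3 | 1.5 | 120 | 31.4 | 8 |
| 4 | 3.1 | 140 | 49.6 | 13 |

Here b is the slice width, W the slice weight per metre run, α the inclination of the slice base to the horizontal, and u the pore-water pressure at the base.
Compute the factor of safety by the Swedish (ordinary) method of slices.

FS = 0.87

Ordinary method of slices: FS = Σ[c'·Δl_i + (W_i cosα_i − u_i·Δl_i)·tanφ'] / Σ W_i sinα_i, with Δl_i = b_i / cosα_i.
Slice 1: Δl = 2.4/cos0.7° = 2.400 m; N'_1 = 82·cos0.7° − 12·2.400 = 53.2; c'Δl = 18.00; W sinα = 1.0
Slice 2: Δl = 2.9/cos16.9° = 3.031 m; N'_2 = 283·cos16.9° − 37·3.031 = 158.6; c'Δl = 22.73; W sinα = 82.3
Slice 3: Δl = 1.5/cos31.4° = 1.757 m; N'_3 = 120·cos31.4° − 8·1.757 = 88.4; c'Δl = 13.18; W sinα = 62.5
Slice 4: Δl = 3.1/cos49.6° = 4.783 m; N'_4 = 140·cos49.6° − 13·4.783 = 28.6; c'Δl = 35.87; W sinα = 106.6
Σc'Δl = 89.8 kN/m; ΣN' = 328.8 kN/m; ΣW sinα = 252.4 kN/m
Resisting = 89.8 + 328.8·tan21.4° = 89.8 + 128.8 = 218.6 kN/m
FS = 218.6 / 252.4 = 0.866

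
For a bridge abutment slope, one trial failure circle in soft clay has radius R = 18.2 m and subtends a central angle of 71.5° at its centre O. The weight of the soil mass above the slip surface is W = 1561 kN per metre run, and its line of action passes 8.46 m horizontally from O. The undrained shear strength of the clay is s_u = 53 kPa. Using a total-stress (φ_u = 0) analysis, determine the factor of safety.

FS = 1.66

Taking moments about the centre O, the resisting moment is provided by the undrained shear strength acting along the arc:
Arc length L_a = R·θ = 18.2·(71.5°·π/180) = 18.2·1.2479 = 22.71 m
M_R = s_u·L_a·R = 53·22.71·18.2 = 21908.0 kN·m/m
M_D = W·d = 1561·8.46 = 13206.1 kN·m/m
FS = M_R / M_D = 21908.0 / 13206.1 = 1.659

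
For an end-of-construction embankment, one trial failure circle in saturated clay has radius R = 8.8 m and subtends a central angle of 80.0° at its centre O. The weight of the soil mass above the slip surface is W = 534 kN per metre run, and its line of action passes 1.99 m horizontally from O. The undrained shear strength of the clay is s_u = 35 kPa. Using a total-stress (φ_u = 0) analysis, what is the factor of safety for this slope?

FS = 3.56

Taking moments about the centre O, the resisting moment is provided by the undrained shear strength acting along the arc:
Arc length L_a = R·θ = 8.8·(80.0°·π/180) = 8.8·1.3963 = 12.29 m
M_R = s_u·L_a·R = 35·12.29·8.8 = 3784.4 kN·m/m
M_D = W·d = 534·1.99 = 1062.7 kN·m/m
FS = M_R / M_D = 3784.4 / 1062.7 = 3.561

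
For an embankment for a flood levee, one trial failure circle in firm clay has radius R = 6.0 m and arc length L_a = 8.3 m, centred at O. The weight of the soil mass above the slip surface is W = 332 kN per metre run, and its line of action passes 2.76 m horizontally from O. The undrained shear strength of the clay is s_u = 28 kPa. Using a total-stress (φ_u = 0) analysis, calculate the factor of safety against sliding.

FS = 1.52

Taking moments about the centre O, the resisting moment is provided by the undrained shear strength acting along the arc:
M_R = s_u·L_a·R = 28·8.30·6.0 = 1394.4 kN·m/m
M_D = W·d = 332·2.76 = 916.3 kN·m/m
FS = M_R / M_D = 1394.4 / 916.3 = 1.522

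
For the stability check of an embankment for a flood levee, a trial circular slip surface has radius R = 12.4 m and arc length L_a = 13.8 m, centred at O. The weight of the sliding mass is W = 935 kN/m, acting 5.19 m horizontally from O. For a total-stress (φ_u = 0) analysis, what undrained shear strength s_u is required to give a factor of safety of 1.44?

FS = s_u·L_a·R / (W·d), so s_u = FS·W·d / (L_a·R).
s_u = 1.44·935·5.19 / (13.80·12.4) = 6987.8 / 171.12 = 40.84 kPa

s_u = 40.8 kPa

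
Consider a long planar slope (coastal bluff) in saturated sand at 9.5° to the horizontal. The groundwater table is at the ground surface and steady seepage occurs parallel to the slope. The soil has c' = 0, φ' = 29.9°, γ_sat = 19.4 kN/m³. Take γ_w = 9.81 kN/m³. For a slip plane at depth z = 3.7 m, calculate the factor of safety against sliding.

With seepage parallel to the slope and the water table at the surface, the effective normal stress on the slip plane uses the buoyant unit weight γ' = γ_sat − γ_w while the driving shear stress uses γ_sat:
FS = [c' + γ' z cos²β tanφ'] / [γ_sat z sinβ cosβ]
(For c' = 0 this reduces to FS = (γ'/γ_sat)·tanφ'/tanβ.)
γ' = 19.4 − 9.81 = 9.59 kN/m³
Numerator = 0.0 + 9.59·3.7·cos²9.5°·tan29.9° = 0.0 + 9.59·3.7·0.9728·0.5750 = 19.848 kPa
Denominator = 19.4·3.7·sin9.5°·cos9.5° = 19.4·3.7·0.1650·0.9863 = 11.685 kPa
FS = 19.848 / 11.685 = 1.699

FS = 1.70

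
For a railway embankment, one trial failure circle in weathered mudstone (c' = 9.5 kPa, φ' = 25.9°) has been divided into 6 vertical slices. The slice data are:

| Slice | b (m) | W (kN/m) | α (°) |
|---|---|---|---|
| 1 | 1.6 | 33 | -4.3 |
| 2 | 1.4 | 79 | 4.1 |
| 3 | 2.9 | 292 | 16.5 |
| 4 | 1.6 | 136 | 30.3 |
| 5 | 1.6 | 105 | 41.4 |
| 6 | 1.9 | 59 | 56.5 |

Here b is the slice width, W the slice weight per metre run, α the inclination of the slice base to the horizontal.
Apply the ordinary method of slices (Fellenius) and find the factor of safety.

FS = 1.57

Ordinary method of slices: FS = Σ[c'·Δl_i + (W_i cosα_i)·tanφ'] / Σ W_i sinα_i, with Δl_i = b_i / cosα_i.
Slice 1: Δl = 1.6/cos(-4.3°) = 1.605 m; N'_1 = 33·cos(-4.3°) = 32.9; c'Δl = 15.24; W sinα = -2.5
Slice 2: Δl = 1.4/cos4.1° = 1.404 m; N'_2 = 79·cos4.1° = 78.8; c'Δl = 13.33; W sinα = 5.6
Slice 3: Δl = 2.9/cos16.5° = 3.025 m; N'_3 = 292·cos16.5° = 280.0; c'Δl = 28.73; W sinα = 82.9
Slice 4: Δl = 1.6/cos30.3° = 1.853 m; N'_4 = 136·cos30.3° = 117.4; c'Δl = 17.60; W sinα = 68.6
Slice 5: Δl = 1.6/cos41.4° = 2.133 m; N'_5 = 105·cos41.4° = 78.8; c'Δl = 20.26; W sinα = 69.4
Slice 6: Δl = 1.9/cos56.5° = 3.442 m; N'_6 = 59·cos56.5° = 32.6; c'Δl = 32.70; W sinα = 49.2
Σc'Δl = 127.9 kN/m; ΣN' = 620.4 kN/m; ΣW sinα = 273.4 kN/m
Resisting = 127.9 + 620.4·tan25.9° = 127.9 + 301.3 = 429.1 kN/m
FS = 429.1 / 273.4 = 1.570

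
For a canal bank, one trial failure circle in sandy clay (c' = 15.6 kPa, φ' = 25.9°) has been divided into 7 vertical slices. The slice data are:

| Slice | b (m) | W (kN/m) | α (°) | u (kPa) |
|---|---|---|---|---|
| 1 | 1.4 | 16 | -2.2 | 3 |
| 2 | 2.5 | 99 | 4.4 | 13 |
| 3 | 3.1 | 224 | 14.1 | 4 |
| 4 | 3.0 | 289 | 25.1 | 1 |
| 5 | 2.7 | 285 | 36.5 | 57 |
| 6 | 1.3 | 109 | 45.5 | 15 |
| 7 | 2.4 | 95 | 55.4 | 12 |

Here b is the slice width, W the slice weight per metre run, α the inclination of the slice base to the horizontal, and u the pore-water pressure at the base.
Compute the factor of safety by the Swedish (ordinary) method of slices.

FS = 1.21

Ordinary method of slices: FS = Σ[c'·Δl_i + (W_i cosα_i − u_i·Δl_i)·tanφ'] / Σ W_i sinα_i, with Δl_i = b_i / cosα_i.
Slice 1: Δl = 1.4/cos(-2.2°) = 1.401 m; N'_1 = 16·cos(-2.2°) − 3·1.401 = 11.8; c'Δl = 21.86; W sinα = -0.6
Slice 2: Δl = 2.5/cos4.4° = 2.507 m; N'_2 = 99·cos4.4° − 13·2.507 = 66.1; c'Δl = 39.12; W sinα = 7.6
Slice 3: Δl = 3.1/cos14.1° = 3.196 m; N'_3 = 224·cos14.1° − 4·3.196 = 204.5; c'Δl = 49.86; W sinα = 54.6
Slice 4: Δl = 3.0/cos25.1° = 3.313 m; N'_4 = 289·cos25.1° − 1·3.313 = 258.4; c'Δl = 51.68; W sinα = 122.6
Slice 5: Δl = 2.7/cos36.5° = 3.359 m; N'_5 = 285·cos36.5° − 57·3.359 = 37.6; c'Δl = 52.40; W sinα = 169.5
Slice 6: Δl = 1.3/cos45.5° = 1.855 m; N'_6 = 109·cos45.5° − 15·1.855 = 48.6; c'Δl = 28.93; W sinα = 77.7
Slice 7: Δl = 2.4/cos55.4° = 4.227 m; N'_7 = 95·cos55.4° − 12·4.227 = 3.2; c'Δl = 65.93; W sinα = 78.2
Σc'Δl = 309.8 kN/m; ΣN' = 630.2 kN/m; ΣW sinα = 509.6 kN/m
Resisting = 309.8 + 630.2·tan25.9° = 309.8 + 306.0 = 615.8 kN/m
FS = 615.8 / 509.6 = 1.208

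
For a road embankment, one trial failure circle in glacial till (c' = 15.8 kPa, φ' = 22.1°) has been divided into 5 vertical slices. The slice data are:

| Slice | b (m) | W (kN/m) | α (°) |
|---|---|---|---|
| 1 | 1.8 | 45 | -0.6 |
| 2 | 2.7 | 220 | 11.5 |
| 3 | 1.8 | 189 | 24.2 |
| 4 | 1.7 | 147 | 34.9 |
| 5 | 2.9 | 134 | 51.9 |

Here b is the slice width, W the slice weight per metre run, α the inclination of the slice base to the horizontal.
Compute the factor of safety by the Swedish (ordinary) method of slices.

FS = 1.51

Ordinary method of slices: FS = Σ[c'·Δl_i + (W_i cosα_i)·tanφ'] / Σ W_i sinα_i, with Δl_i = b_i / cosα_i.
Slice 1: Δl = 1.8/cos(-0.6°) = 1.800 m; N'_1 = 45·cos(-0.6°) = 45.0; c'Δl = 28.44; W sinα = -0.5
Slice 2: Δl = 2.7/cos11.5° = 2.755 m; N'_2 = 220·cos11.5° = 215.6; c'Δl = 43.53; W sinα = 43.9
Slice 3: Δl = 1.8/cos24.2° = 1.973 m; N'_3 = 189·cos24.2° = 172.4; c'Δl = 31.18; W sinα = 77.5
Slice 4: Δl = 1.7/cos34.9° = 2.073 m; N'_4 = 147·cos34.9° = 120.6; c'Δl = 32.75; W sinα = 84.1
Slice 5: Δl = 2.9/cos51.9° = 4.700 m; N'_5 = 134·cos51.9° = 82.7; c'Δl = 74.26; W sinα = 105.4
Σc'Δl = 210.2 kN/m; ΣN' = 636.2 kN/m; ΣW sinα = 310.4 kN/m
Resisting = 210.2 + 636.2·tan22.1° = 210.2 + 258.3 = 468.5 kN/m
FS = 468.5 / 310.4 = 1.509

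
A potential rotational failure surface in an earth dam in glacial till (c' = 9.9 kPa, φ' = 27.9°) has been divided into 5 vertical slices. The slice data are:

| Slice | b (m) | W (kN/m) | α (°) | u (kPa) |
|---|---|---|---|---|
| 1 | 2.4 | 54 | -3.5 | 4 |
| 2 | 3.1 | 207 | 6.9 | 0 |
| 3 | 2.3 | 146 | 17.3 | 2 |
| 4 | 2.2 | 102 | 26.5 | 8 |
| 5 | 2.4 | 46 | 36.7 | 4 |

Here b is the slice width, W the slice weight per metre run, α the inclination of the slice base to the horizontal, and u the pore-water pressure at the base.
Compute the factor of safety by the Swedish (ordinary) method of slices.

Ordinary method of slices: FS = Σ[c'·Δl_i + (W_i cosα_i − u_i·Δl_i)·tanφ'] / Σ W_i sinα_i, with Δl_i = b_i / cosα_i.
Slice 1: Δl = 2.4/cos(-3.5°) = 2.404 m; N'_1 = 54·cos(-3.5°) − 4·2.404 = 44.3; c'Δl = 23.80; W sinα = -3.3
Slice 2: Δl = 3.1/cos6.9° = 3.123 m; N'_2 = 207·cos6.9° − 0·3.123 = 205.5; c'Δl = 30.91; W sinα = 24.9
Slice 3: Δl = 2.3/cos17.3° = 2.409 m; N'_3 = 146·cos17.3° − 2·2.409 = 134.6; c'Δl = 23.85; W sinα = 43.4
Slice 4: Δl = 2.2/cos26.5° = 2.458 m; N'_4 = 102·cos26.5° − 8·2.458 = 71.6; c'Δl = 24.34; W sinα = 45.5
Slice 5: Δl = 2.4/cos36.7° = 2.993 m; N'_5 = 46·cos36.7° − 4·2.993 = 24.9; c'Δl = 29.63; W sinα = 27.5
Σc'Δl = 132.5 kN/m; ΣN' = 480.9 kN/m; ΣW sinα = 138.0 kN/m
Resisting = 132.5 + 480.9·tan27.9° = 132.5 + 254.6 = 387.2 kN/m
FS = 387.2 / 138.0 = 2.806

FS = 2.81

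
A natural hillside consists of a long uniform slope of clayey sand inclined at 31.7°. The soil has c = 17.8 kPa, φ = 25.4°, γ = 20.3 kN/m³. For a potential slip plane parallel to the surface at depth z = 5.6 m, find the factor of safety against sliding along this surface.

FS = 1.12

For an infinite slope with a slip plane parallel to the surface (no pore pressure): FS = [c + γz cos²β tanφ] / [γz sinβ cosβ].
γz = 20.3·5.6 = 113.68 kN/m²
Numerator = 17.8 + 113.68·cos²31.7°·tan25.4° = 17.8 + 113.68·0.7239·0.4748 = 56.874 kPa
Denominator = 113.68·sin31.7°·cos31.7° = 113.68·0.5255·0.8508 = 50.824 kPa
FS = 56.874 / 50.824 = 1.119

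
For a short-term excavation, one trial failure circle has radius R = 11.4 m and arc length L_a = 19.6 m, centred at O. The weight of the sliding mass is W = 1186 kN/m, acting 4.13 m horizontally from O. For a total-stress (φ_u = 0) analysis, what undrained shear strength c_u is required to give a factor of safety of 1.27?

c_u = 27.8 kPa

FS = c_u·L_a·R / (W·d), so c_u = FS·W·d / (L_a·R).
c_u = 1.27·1186·4.13 / (19.60·11.4) = 6220.7 / 223.44 = 27.84 kPa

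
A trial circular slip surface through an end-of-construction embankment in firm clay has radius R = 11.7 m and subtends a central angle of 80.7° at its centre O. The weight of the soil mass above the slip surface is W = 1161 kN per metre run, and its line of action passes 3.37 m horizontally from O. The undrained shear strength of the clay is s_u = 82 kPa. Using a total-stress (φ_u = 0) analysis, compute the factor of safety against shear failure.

FS = 4.04

Taking moments about the centre O, the resisting moment is provided by the undrained shear strength acting along the arc:
Arc length L_a = R·θ = 11.7·(80.7°·π/180) = 11.7·1.4085 = 16.48 m
M_R = s_u·L_a·R = 82·16.48·11.7 = 15810.2 kN·m/m
M_D = W·d = 1161·3.37 = 3912.6 kN·m/m
FS = M_R / M_D = 15810.2 / 3912.6 = 4.041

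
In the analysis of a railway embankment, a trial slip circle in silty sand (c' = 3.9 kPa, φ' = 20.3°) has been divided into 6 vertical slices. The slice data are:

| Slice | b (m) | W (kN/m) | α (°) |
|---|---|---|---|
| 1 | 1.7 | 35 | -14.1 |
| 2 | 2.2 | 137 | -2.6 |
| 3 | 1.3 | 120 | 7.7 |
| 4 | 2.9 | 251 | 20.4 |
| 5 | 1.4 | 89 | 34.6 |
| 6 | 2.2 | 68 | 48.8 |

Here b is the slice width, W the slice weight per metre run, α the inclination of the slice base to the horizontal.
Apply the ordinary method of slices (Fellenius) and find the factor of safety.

Ordinary method of slices: FS = Σ[c'·Δl_i + (W_i cosα_i)·tanφ'] / Σ W_i sinα_i, with Δl_i = b_i / cosα_i.
Slice 1: Δl = 1.7/cos(-14.1°) = 1.753 m; N'_1 = 35·cos(-14.1°) = 33.9; c'Δl = 6.84; W sinα = -8.5
Slice 2: Δl = 2.2/cos(-2.6°) = 2.202 m; N'_2 = 137·cos(-2.6°) = 136.9; c'Δl = 8.59; W sinα = -6.2
Slice 3: Δl = 1.3/cos7.7° = 1.312 m; N'_3 = 120·cos7.7° = 118.9; c'Δl = 5.12; W sinα = 16.1
Slice 4: Δl = 2.9/cos20.4° = 3.094 m; N'_4 = 251·cos20.4° = 235.3; c'Δl = 12.07; W sinα = 87.5
Slice 5: Δl = 1.4/cos34.6° = 1.701 m; N'_5 = 89·cos34.6° = 73.3; c'Δl = 6.63; W sinα = 50.5
Slice 6: Δl = 2.2/cos48.8° = 3.340 m; N'_6 = 68·cos48.8° = 44.8; c'Δl = 13.03; W sinα = 51.2
Σc'Δl = 52.3 kN/m; ΣN' = 643.0 kN/m; ΣW sinα = 190.5 kN/m
Resisting = 52.3 + 643.0·tan20.3° = 52.3 + 237.9 = 290.1 kN/m
FS = 290.1 / 190.5 = 1.523

FS = 1.52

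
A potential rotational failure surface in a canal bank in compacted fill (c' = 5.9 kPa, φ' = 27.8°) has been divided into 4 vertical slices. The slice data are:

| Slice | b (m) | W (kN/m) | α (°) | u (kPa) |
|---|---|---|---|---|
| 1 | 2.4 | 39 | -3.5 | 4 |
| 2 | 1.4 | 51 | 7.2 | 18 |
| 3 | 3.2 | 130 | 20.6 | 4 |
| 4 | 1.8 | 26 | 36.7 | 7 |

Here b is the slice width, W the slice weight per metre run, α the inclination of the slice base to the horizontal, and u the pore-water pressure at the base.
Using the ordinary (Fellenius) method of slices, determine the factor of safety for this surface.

FS = 2.21

Ordinary method of slices: FS = Σ[c'·Δl_i + (W_i cosα_i − u_i·Δl_i)·tanφ'] / Σ W_i sinα_i, with Δl_i = b_i / cosα_i.
Slice 1: Δl = 2.4/cos(-3.5°) = 2.404 m; N'_1 = 39·cos(-3.5°) − 4·2.404 = 29.3; c'Δl = 14.19; W sinα = -2.4
Slice 2: Δl = 1.4/cos7.2° = 1.411 m; N'_2 = 51·cos7.2° − 18·1.411 = 25.2; c'Δl = 8.33; W sinα = 6.4
Slice 3: Δl = 3.2/cos20.6° = 3.419 m; N'_3 = 130·cos20.6° − 4·3.419 = 108.0; c'Δl = 20.17; W sinα = 45.7
Slice 4: Δl = 1.8/cos36.7° = 2.245 m; N'_4 = 26·cos36.7° − 7·2.245 = 5.1; c'Δl = 13.25; W sinα = 15.5
Σc'Δl = 55.9 kN/m; ΣN' = 167.7 kN/m; ΣW sinα = 65.3 kN/m
Resisting = 55.9 + 167.7·tan27.8° = 55.9 + 88.4 = 144.3 kN/m
FS = 144.3 / 65.3 = 2.210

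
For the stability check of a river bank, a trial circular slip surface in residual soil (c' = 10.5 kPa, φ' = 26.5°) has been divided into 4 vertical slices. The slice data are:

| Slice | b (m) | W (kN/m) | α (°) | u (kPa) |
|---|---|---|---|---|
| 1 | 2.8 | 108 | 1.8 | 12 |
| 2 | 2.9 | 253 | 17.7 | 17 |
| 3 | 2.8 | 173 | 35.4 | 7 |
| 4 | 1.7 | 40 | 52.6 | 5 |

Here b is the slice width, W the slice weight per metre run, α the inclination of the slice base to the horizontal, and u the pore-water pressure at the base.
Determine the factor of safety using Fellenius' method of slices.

Ordinary method of slices: FS = Σ[c'·Δl_i + (W_i cosα_i − u_i·Δl_i)·tanφ'] / Σ W_i sinα_i, with Δl_i = b_i / cosα_i.
Slice 1: Δl = 2.8/cos1.8° = 2.801 m; N'_1 = 108·cos1.8° − 12·2.801 = 74.3; c'Δl = 29.41; W sinα = 3.4
Slice 2: Δl = 2.9/cos17.7° = 3.044 m; N'_2 = 253·cos17.7° − 17·3.044 = 189.3; c'Δl = 31.96; W sinα = 76.9
Slice 3: Δl = 2.8/cos35.4° = 3.435 m; N'_3 = 173·cos35.4° − 7·3.435 = 117.0; c'Δl = 36.07; W sinα = 100.2
Slice 4: Δl = 1.7/cos52.6° = 2.799 m; N'_4 = 40·cos52.6° − 5·2.799 = 10.3; c'Δl = 29.39; W sinα = 31.8
Σc'Δl = 126.8 kN/m; ΣN' = 390.9 kN/m; ΣW sinα = 212.3 kN/m
Resisting = 126.8 + 390.9·tan26.5° = 126.8 + 194.9 = 321.7 kN/m
FS = 321.7 / 212.3 = 1.515

FS = 1.52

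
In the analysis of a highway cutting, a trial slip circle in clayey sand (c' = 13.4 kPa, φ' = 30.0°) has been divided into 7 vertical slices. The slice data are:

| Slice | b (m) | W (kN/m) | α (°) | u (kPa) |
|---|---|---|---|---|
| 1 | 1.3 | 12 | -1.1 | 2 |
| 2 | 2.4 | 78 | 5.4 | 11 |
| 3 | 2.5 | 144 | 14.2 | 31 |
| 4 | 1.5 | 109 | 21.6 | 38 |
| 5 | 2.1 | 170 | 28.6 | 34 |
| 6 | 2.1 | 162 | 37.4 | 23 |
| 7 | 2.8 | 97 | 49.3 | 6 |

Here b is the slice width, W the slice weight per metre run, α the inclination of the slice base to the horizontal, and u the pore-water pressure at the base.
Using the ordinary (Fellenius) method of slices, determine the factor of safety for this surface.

Ordinary method of slices: FS = Σ[c'·Δl_i + (W_i cosα_i − u_i·Δl_i)·tanφ'] / Σ W_i sinα_i, with Δl_i = b_i / cosα_i.
Slice 1: Δl = 1.3/cos(-1.1°) = 1.300 m; N'_1 = 12·cos(-1.1°) − 2·1.300 = 9.4; c'Δl = 17.42; W sinα = -0.2
Slice 2: Δl = 2.4/cos5.4° = 2.411 m; N'_2 = 78·cos5.4° − 11·2.411 = 51.1; c'Δl = 32.30; W sinα = 7.3
Slice 3: Δl = 2.5/cos14.2° = 2.579 m; N'_3 = 144·cos14.2° − 31·2.579 = 59.7; c'Δl = 34.56; W sinα = 35.3
Slice 4: Δl = 1.5/cos21.6° = 1.613 m; N'_4 = 109·cos21.6° − 38·1.613 = 40.0; c'Δl = 21.62; W sinα = 40.1
Slice 5: Δl = 2.1/cos28.6° = 2.392 m; N'_5 = 170·cos28.6° − 34·2.392 = 67.9; c'Δl = 32.05; W sinα = 81.4
Slice 6: Δl = 2.1/cos37.4° = 2.643 m; N'_6 = 162·cos37.4° − 23·2.643 = 67.9; c'Δl = 35.42; W sinα = 98.4
Slice 7: Δl = 2.8/cos49.3° = 4.294 m; N'_7 = 97·cos49.3° − 6·4.294 = 37.5; c'Δl = 57.54; W sinα = 73.5
Σc'Δl = 230.9 kN/m; ΣN' = 333.6 kN/m; ΣW sinα = 335.9 kN/m
Resisting = 230.9 + 333.6·tan30.0° = 230.9 + 192.6 = 423.5 kN/m
FS = 423.5 / 335.9 = 1.261

FS = 1.26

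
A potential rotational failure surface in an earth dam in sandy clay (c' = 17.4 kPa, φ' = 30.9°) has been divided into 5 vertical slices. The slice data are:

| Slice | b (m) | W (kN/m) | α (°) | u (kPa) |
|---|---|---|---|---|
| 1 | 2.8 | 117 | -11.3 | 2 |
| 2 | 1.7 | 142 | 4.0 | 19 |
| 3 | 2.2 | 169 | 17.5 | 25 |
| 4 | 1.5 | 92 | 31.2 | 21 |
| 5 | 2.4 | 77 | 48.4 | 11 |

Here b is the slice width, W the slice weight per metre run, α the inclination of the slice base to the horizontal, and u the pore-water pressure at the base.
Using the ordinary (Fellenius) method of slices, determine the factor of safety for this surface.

Ordinary method of slices: FS = Σ[c'·Δl_i + (W_i cosα_i − u_i·Δl_i)·tanφ'] / Σ W_i sinα_i, with Δl_i = b_i / cosα_i.
Slice 1: Δl = 2.8/cos(-11.3°) = 2.855 m; N'_1 = 117·cos(-11.3°) − 2·2.855 = 109.0; c'Δl = 49.68; W sinα = -22.9
Slice 2: Δl = 1.7/cos4.0° = 1.704 m; N'_2 = 142·cos4.0° − 19·1.704 = 109.3; c'Δl = 29.65; W sinα = 9.9
Slice 3: Δl = 2.2/cos17.5° = 2.307 m; N'_3 = 169·cos17.5° − 25·2.307 = 103.5; c'Δl = 40.14; W sinα = 50.8
Slice 4: Δl = 1.5/cos31.2° = 1.754 m; N'_4 = 92·cos31.2° − 21·1.754 = 41.9; c'Δl = 30.51; W sinα = 47.7
Slice 5: Δl = 2.4/cos48.4° = 3.615 m; N'_5 = 77·cos48.4° − 11·3.615 = 11.4; c'Δl = 62.90; W sinα = 57.6
Σc'Δl = 212.9 kN/m; ΣN' = 375.0 kN/m; ΣW sinα = 143.0 kN/m
Resisting = 212.9 + 375.0·tan30.9° = 212.9 + 224.5 = 437.3 kN/m
FS = 437.3 / 143.0 = 3.057

FS = 3.06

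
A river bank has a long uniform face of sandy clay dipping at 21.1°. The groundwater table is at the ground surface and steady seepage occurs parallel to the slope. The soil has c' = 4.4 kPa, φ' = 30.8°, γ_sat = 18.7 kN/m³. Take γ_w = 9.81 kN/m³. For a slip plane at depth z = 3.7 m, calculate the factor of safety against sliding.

With seepage parallel to the slope and the water table at the surface, the effective normal stress on the slip plane uses the buoyant unit weight γ' = γ_sat − γ_w while the driving shear stress uses γ_sat:
FS = [c' + γ' z cos²β tanφ'] / [γ_sat z sinβ cosβ]
γ' = 18.7 − 9.81 = 8.89 kN/m³
Numerator = 4.4 + 8.89·3.7·cos²21.1°·tan30.8° = 4.4 + 8.89·3.7·0.8704·0.5961 = 21.467 kPa
Denominator = 18.7·3.7·sin21.1°·cos21.1° = 18.7·3.7·0.3600·0.9330 = 23.238 kPa
FS = 21.467 / 23.238 = 0.924

FS = 0.92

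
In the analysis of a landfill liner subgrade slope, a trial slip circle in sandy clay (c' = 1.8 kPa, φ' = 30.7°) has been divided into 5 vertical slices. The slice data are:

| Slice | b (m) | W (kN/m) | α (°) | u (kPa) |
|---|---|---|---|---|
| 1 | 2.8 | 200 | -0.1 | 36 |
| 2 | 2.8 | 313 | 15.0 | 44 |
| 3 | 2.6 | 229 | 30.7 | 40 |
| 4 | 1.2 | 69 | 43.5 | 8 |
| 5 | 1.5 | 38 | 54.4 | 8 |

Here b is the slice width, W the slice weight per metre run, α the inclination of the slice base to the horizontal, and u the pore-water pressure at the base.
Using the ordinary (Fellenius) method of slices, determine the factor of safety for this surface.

Ordinary method of slices: FS = Σ[c'·Δl_i + (W_i cosα_i − u_i·Δl_i)·tanφ'] / Σ W_i sinα_i, with Δl_i = b_i / cosα_i.
Slice 1: Δl = 2.8/cos(-0.1°) = 2.800 m; N'_1 = 200·cos(-0.1°) − 36·2.800 = 99.2; c'Δl = 5.04; W sinα = -0.3
Slice 2: Δl = 2.8/cos15.0° = 2.899 m; N'_2 = 313·cos15.0° − 44·2.899 = 174.8; c'Δl = 5.22; W sinα = 81.0
Slice 3: Δl = 2.6/cos30.7° = 3.024 m; N'_3 = 229·cos30.7° − 40·3.024 = 76.0; c'Δl = 5.44; W sinα = 116.9
Slice 4: Δl = 1.2/cos43.5° = 1.654 m; N'_4 = 69·cos43.5° − 8·1.654 = 36.8; c'Δl = 2.98; W sinα = 47.5
Slice 5: Δl = 1.5/cos54.4° = 2.577 m; N'_5 = 38·cos54.4° − 8·2.577 = 1.5; c'Δl = 4.64; W sinα = 30.9
Σc'Δl = 23.3 kN/m; ΣN' = 388.3 kN/m; ΣW sinα = 276.0 kN/m
Resisting = 23.3 + 388.3·tan30.7° = 23.3 + 230.5 = 253.9 kN/m
FS = 253.9 / 276.0 = 0.920

FS = 0.92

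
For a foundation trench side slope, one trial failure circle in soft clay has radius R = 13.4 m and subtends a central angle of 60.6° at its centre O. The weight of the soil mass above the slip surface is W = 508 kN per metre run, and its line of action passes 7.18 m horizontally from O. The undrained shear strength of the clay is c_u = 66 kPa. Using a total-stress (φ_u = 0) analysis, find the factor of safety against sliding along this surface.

Taking moments about the centre O, the resisting moment is provided by the undrained shear strength acting along the arc:
Arc length L_a = R·θ = 13.4·(60.6°·π/180) = 13.4·1.0577 = 14.17 m
M_R = c_u·L_a·R = 66·14.17·13.4 = 12534.4 kN·m/m
M_D = W·d = 508·7.18 = 3647.4 kN·m/m
FS = M_R / M_D = 12534.4 / 3647.4 = 3.436

FS = 3.44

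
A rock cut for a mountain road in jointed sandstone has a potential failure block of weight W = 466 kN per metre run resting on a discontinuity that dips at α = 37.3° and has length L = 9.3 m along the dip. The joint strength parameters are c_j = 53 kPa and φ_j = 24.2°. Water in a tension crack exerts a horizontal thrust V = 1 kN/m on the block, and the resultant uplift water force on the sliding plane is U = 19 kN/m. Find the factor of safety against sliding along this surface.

Resolving the block weight along and normal to the plane and applying the Mohr–Coulomb strength on the joint:
N' = W cosα − U − V sinα = 466·cos37.3° − 19 − 1·sin37.3° = 351.1 kN/m
Driving force T = W sinα + V cosα = 466·sin37.3° + 1·cos37.3° = 283.2 kN/m
Resisting force R = c_j·L + N'·tanφ_j = 53·9.3 + 351.1·tan24.2° = 492.9 + 157.8 = 650.7 kN/m
FS = R / T = 650.7 / 283.2 = 2.298

FS = 2.30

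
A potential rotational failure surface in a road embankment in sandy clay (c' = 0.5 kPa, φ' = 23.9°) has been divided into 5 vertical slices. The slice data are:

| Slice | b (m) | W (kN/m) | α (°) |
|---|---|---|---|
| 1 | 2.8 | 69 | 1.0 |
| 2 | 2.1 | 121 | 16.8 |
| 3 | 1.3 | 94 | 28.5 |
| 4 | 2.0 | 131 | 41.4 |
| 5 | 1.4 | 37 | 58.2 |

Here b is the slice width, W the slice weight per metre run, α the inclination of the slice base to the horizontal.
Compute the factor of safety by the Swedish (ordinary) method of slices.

Ordinary method of slices: FS = Σ[c'·Δl_i + (W_i cosα_i)·tanφ'] / Σ W_i sinα_i, with Δl_i = b_i / cosα_i.
Slice 1: Δl = 2.8/cos1.0° = 2.800 m; N'_1 = 69·cos1.0° = 69.0; c'Δl = 1.40; W sinα = 1.2
Slice 2: Δl = 2.1/cos16.8° = 2.194 m; N'_2 = 121·cos16.8° = 115.8; c'Δl = 1.10; W sinα = 35.0
Slice 3: Δl = 1.3/cos28.5° = 1.479 m; N'_3 = 94·cos28.5° = 82.6; c'Δl = 0.74; W sinα = 44.9
Slice 4: Δl = 2.0/cos41.4° = 2.666 m; N'_4 = 131·cos41.4° = 98.3; c'Δl = 1.33; W sinα = 86.6
Slice 5: Δl = 1.4/cos58.2° = 2.657 m; N'_5 = 37·cos58.2° = 19.5; c'Δl = 1.33; W sinα = 31.4
Σc'Δl = 5.9 kN/m; ΣN' = 385.2 kN/m; ΣW sinα = 199.1 kN/m
Resisting = 5.9 + 385.2·tan23.9° = 5.9 + 170.7 = 176.6 kN/m
FS = 176.6 / 199.1 = 0.887

FS = 0.89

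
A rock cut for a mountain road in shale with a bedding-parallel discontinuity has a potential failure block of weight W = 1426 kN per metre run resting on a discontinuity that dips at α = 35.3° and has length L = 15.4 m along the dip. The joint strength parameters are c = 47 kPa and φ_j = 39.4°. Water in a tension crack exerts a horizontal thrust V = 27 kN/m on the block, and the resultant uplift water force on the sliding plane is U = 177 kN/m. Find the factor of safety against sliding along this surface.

Resolving the block weight along and normal to the plane and applying the Mohr–Coulomb strength on the joint:
N' = W cosα − U − V sinα = 1426·cos35.3° − 177 − 27·sin35.3° = 971.2 kN/m
Driving force T = W sinα + V cosα = 1426·sin35.3° + 27·cos35.3° = 846.1 kN/m
Resisting force R = c·L + N'·tanφ_j = 47·15.4 + 971.2·tan39.4° = 723.8 + 797.8 = 1521.6 kN/m
FS = R / T = 1521.6 / 846.1 = 1.798

FS = 1.80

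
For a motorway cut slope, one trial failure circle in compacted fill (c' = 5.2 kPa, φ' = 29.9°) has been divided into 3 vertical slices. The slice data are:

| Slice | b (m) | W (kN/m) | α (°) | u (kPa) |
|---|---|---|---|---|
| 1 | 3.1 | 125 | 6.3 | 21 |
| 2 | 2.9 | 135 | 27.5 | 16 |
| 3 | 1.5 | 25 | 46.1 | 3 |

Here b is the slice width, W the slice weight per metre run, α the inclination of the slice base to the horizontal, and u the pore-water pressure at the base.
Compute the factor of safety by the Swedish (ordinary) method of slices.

Ordinary method of slices: FS = Σ[c'·Δl_i + (W_i cosα_i − u_i·Δl_i)·tanφ'] / Σ W_i sinα_i, with Δl_i = b_i / cosα_i.
Slice 1: Δl = 3.1/cos6.3° = 3.119 m; N'_1 = 125·cos6.3° − 21·3.119 = 58.7; c'Δl = 16.22; W sinα = 13.7
Slice 2: Δl = 2.9/cos27.5° = 3.269 m; N'_2 = 135·cos27.5° − 16·3.269 = 67.4; c'Δl = 17.00; W sinα = 62.3
Slice 3: Δl = 1.5/cos46.1° = 2.163 m; N'_3 = 25·cos46.1° − 3·2.163 = 10.8; c'Δl = 11.25; W sinα = 18.0
Σc'Δl = 44.5 kN/m; ΣN' = 137.0 kN/m; ΣW sinα = 94.1 kN/m
Resisting = 44.5 + 137.0·tan29.9° = 44.5 + 78.8 = 123.3 kN/m
FS = 123.3 / 94.1 = 1.310

FS = 1.31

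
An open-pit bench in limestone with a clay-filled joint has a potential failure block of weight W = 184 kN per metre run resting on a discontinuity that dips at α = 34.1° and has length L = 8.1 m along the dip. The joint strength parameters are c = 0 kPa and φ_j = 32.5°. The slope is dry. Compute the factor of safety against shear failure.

Resolving the block weight along and normal to the plane and applying the Mohr–Coulomb strength on the joint:
N' = W cosα = 184·cos34.1° = 152.4 kN/m
Driving force T = W sinα = 184·sin34.1° = 103.2 kN/m
Resisting force R = c·L + N'·tanφ_j = 0·8.1 + 152.4·tan32.5° = 0.0 + 97.1 = 97.1 kN/m
FS = R / T = 97.1 / 103.2 = 0.941

FS = 0.94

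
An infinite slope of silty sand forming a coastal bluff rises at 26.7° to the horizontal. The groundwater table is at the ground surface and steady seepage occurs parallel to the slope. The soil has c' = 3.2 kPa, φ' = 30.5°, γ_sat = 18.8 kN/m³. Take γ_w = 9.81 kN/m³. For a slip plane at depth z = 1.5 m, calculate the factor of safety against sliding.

FS = 0.84

With seepage parallel to the slope and the water table at the surface, the effective normal stress on the slip plane uses the buoyant unit weight γ' = γ_sat − γ_w while the driving shear stress uses γ_sat:
FS = [c' + γ' z cos²β tanφ'] / [γ_sat z sinβ cosβ]
γ' = 18.8 − 9.81 = 8.99 kN/m³
Numerator = 3.2 + 8.99·1.5·cos²26.7°·tan30.5° = 3.2 + 8.99·1.5·0.7981·0.5890 = 9.540 kPa
Denominator = 18.8·1.5·sin26.7°·cos26.7° = 18.8·1.5·0.4493·0.8934 = 11.320 kPa
FS = 9.540 / 11.320 = 0.843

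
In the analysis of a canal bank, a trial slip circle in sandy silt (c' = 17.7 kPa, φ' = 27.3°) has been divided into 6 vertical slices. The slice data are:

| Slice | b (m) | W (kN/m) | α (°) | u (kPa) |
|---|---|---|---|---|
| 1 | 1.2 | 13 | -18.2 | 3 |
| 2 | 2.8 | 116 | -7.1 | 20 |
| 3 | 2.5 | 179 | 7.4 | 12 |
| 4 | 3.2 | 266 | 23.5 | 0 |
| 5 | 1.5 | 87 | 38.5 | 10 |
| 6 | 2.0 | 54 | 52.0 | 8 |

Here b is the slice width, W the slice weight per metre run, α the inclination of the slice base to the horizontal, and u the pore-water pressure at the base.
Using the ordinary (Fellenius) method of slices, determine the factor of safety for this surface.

Ordinary method of slices: FS = Σ[c'·Δl_i + (W_i cosα_i − u_i·Δl_i)·tanφ'] / Σ W_i sinα_i, with Δl_i = b_i / cosα_i.
Slice 1: Δl = 1.2/cos(-18.2°) = 1.263 m; N'_1 = 13·cos(-18.2°) − 3·1.263 = 8.6; c'Δl = 22.36; W sinα = -4.1
Slice 2: Δl = 2.8/cos(-7.1°) = 2.822 m; N'_2 = 116·cos(-7.1°) − 20·2.822 = 58.7; c'Δl = 49.94; W sinα = -14.3
Slice 3: Δl = 2.5/cos7.4° = 2.521 m; N'_3 = 179·cos7.4° − 12·2.521 = 147.3; c'Δl = 44.62; W sinα = 23.1
Slice 4: Δl = 3.2/cos23.5° = 3.489 m; N'_4 = 266·cos23.5° − 0·3.489 = 243.9; c'Δl = 61.76; W sinα = 106.1
Slice 5: Δl = 1.5/cos38.5° = 1.917 m; N'_5 = 87·cos38.5° − 10·1.917 = 48.9; c'Δl = 33.93; W sinα = 54.2
Slice 6: Δl = 2.0/cos52.0° = 3.249 m; N'_6 = 54·cos52.0° − 8·3.249 = 7.3; c'Δl = 57.50; W sinα = 42.6
Σc'Δl = 270.1 kN/m; ΣN' = 514.6 kN/m; ΣW sinα = 207.4 kN/m
Resisting = 270.1 + 514.6·tan27.3° = 270.1 + 265.6 = 535.7 kN/m
FS = 535.7 / 207.4 = 2.583

FS = 2.58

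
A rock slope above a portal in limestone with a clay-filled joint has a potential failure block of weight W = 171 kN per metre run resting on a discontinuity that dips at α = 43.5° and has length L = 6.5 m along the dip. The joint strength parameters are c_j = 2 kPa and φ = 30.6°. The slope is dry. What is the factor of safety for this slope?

FS = 0.73

Resolving the block weight along and normal to the plane and applying the Mohr–Coulomb strength on the joint:
N' = W cosα = 171·cos43.5° = 124.0 kN/m
Driving force T = W sinα = 171·sin43.5° = 117.7 kN/m
Resisting force R = c_j·L + N'·tanφ = 2·6.5 + 124.0·tan30.6° = 13.0 + 73.4 = 86.4 kN/m
FS = R / T = 86.4 / 117.7 = 0.734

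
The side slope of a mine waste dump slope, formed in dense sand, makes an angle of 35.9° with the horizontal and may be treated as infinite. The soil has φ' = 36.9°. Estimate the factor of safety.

FS = 1.04

For a dry cohesionless infinite slope the factor of safety is FS = tanφ' / tanβ.
FS = tan36.9° / tan35.9° = 0.7508 / 0.7239 = 1.037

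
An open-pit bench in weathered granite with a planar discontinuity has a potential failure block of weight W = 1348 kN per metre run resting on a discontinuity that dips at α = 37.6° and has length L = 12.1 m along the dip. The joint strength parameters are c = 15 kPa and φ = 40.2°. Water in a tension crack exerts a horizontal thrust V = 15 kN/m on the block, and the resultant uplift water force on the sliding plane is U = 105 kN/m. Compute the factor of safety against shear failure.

FS = 1.18

Resolving the block weight along and normal to the plane and applying the Mohr–Coulomb strength on the joint:
N' = W cosα − U − V sinα = 1348·cos37.6° − 105 − 15·sin37.6° = 953.9 kN/m
Driving force T = W sinα + V cosα = 1348·sin37.6° + 15·cos37.6° = 834.4 kN/m
Resisting force R = c·L + N'·tanφ = 15·12.1 + 953.9·tan40.2° = 181.5 + 806.1 = 987.6 kN/m
FS = R / T = 987.6 / 834.4 = 1.184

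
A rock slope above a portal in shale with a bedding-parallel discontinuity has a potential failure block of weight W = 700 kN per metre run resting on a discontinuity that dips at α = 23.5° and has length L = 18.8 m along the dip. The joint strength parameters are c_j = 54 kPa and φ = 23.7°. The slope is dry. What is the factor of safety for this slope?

FS = 4.65

Resolving the block weight along and normal to the plane and applying the Mohr–Coulomb strength on the joint:
N' = W cosα = 700·cos23.5° = 641.9 kN/m
Driving force T = W sinα = 700·sin23.5° = 279.1 kN/m
Resisting force R = c_j·L + N'·tanφ = 54·18.8 + 641.9·tan23.7° = 1015.2 + 281.8 = 1297.0 kN/m
FS = R / T = 1297.0 / 279.1 = 4.647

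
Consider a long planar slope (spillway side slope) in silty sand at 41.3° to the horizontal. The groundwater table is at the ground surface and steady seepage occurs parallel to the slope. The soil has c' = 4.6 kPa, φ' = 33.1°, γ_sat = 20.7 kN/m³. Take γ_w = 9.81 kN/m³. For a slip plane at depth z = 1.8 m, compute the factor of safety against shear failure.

FS = 0.64

With seepage parallel to the slope and the water table at the surface, the effective normal stress on the slip plane uses the buoyant unit weight γ' = γ_sat − γ_w while the driving shear stress uses γ_sat:
FS = [c' + γ' z cos²β tanφ'] / [γ_sat z sinβ cosβ]
γ' = 20.7 − 9.81 = 10.89 kN/m³
Numerator = 4.6 + 10.89·1.8·cos²41.3°·tan33.1° = 4.6 + 10.89·1.8·0.5644·0.6519 = 11.812 kPa
Denominator = 20.7·1.8·sin41.3°·cos41.3° = 20.7·1.8·0.6600·0.7513 = 18.475 kPa
FS = 11.812 / 18.475 = 0.639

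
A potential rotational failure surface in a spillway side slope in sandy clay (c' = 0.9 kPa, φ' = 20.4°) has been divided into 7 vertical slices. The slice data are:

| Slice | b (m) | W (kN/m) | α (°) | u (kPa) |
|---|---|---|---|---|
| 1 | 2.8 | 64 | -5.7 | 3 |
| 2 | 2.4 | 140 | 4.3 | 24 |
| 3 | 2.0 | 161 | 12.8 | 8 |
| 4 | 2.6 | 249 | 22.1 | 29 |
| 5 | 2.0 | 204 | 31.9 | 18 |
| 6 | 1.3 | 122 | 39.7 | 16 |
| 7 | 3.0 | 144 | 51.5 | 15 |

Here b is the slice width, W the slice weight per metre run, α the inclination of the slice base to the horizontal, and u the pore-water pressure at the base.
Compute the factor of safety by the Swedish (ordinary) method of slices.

FS = 0.59

Ordinary method of slices: FS = Σ[c'·Δl_i + (W_i cosα_i − u_i·Δl_i)·tanφ'] / Σ W_i sinα_i, with Δl_i = b_i / cosα_i.
Slice 1: Δl = 2.8/cos(-5.7°) = 2.814 m; N'_1 = 64·cos(-5.7°) − 3·2.814 = 55.2; c'Δl = 2.53; W sinα = -6.4
Slice 2: Δl = 2.4/cos4.3° = 2.407 m; N'_2 = 140·cos4.3° − 24·2.407 = 81.8; c'Δl = 2.17; W sinα = 10.5
Slice 3: Δl = 2.0/cos12.8° = 2.051 m; N'_3 = 161·cos12.8° − 8·2.051 = 140.6; c'Δl = 1.85; W sinα = 35.7
Slice 4: Δl = 2.6/cos22.1° = 2.806 m; N'_4 = 249·cos22.1° − 29·2.806 = 149.3; c'Δl = 2.53; W sinα = 93.7
Slice 5: Δl = 2.0/cos31.9° = 2.356 m; N'_5 = 204·cos31.9° − 18·2.356 = 130.8; c'Δl = 2.12; W sinα = 107.8
Slice 6: Δl = 1.3/cos39.7° = 1.690 m; N'_6 = 122·cos39.7° − 16·1.690 = 66.8; c'Δl = 1.52; W sinα = 77.9
Slice 7: Δl = 3.0/cos51.5° = 4.819 m; N'_7 = 144·cos51.5° − 15·4.819 = 17.4; c'Δl = 4.34; W sinα = 112.7
Σc'Δl = 17.0 kN/m; ΣN' = 642.0 kN/m; ΣW sinα = 431.9 kN/m
Resisting = 17.0 + 642.0·tan20.4° = 17.0 + 238.7 = 255.8 kN/m
FS = 255.8 / 431.9 = 0.592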